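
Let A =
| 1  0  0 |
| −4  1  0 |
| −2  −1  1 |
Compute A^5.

[[1, 0, 0], [−20, 1, 0], [30, −5, 1]]

A = I + N where N = [[0, 0, 0], [−4, 0, 0], [−2, −1, 0]] is strictly lower-triangular, so N^3 = 0.
(I + N)^5 = I + 5·N + 10·N^2 = [[1, 0, 0], [−20, 1, 0], [30, −5, 1]].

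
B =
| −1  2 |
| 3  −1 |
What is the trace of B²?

14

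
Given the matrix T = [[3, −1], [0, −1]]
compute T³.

T² = [[9, −2], [0, 1]]
T³ = [[27, −7], [0, −1]]

[[27, −7], [0, −1]]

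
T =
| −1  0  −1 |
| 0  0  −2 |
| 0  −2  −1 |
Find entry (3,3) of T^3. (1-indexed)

−9

T^2 = [[1, 2, 2], [0, 4, 2], [0, 2, 5]]
T^3 = [[−1, −4, −7], [0, −4, −10], [0, −10, −9]]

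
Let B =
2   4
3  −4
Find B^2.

[[16, −8], [−6, 28]]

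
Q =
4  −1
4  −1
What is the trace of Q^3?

Q^2 = [[12, −3], [12, −3]]
Q^3 = [[36, −9], [36, −9]]

27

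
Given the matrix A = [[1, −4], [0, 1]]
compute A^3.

A = I + N where N = [[0, −4], [0, 0]] is strictly upper-triangular, so N^2 = 0.
(I + N)^3 = I + 3·N = [[1, −12], [0, 1]].

[[1, −12], [0, 1]]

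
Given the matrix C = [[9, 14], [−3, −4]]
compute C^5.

[[1509, 2954], [−633, −1234]]

tr C = 5 and det C = 6, so the characteristic polynomial is λ² − (5)λ + (6) with roots 3 and 2.
Eigenvectors give P = [[7, −2], [−3, 1]] with P⁻¹ = [[1, 2], [3, 7]], and C = P·diag(3, 2)·P⁻¹.
Then C^5 = P·diag(243, 32)·P⁻¹ = [[1701, −64], [−729, 32]] · [[1, 2], [3, 7]] = [[1509, 2954], [−633, −1234]].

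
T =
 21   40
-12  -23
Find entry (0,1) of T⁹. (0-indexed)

tr T = -2 and det T = -3, so the characteristic polynomial is λ² − (-2)λ + (-3) with roots -3 and 1.
Eigenvectors give P = [[-5, -2], [3, 1]] with P⁻¹ = [[1, 2], [-3, -5]], and T = P·diag(-3, 1)·P⁻¹.
Then T⁹ = P·diag(-19683, 1)·P⁻¹ = [[98415, -2], [-59049, 1]] · [[1, 2], [-3, -5]] = [[98421, 196840], [-59052, -118103]].

196840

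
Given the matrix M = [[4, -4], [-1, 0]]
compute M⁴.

[[464, -384], [-96, 80]]

M² = [[20, -16], [-4, 4]]
M³ = [[96, -80], [-20, 16]]
M⁴ = [[464, -384], [-96, 80]]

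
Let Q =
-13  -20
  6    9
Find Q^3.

[[-157, -260], [78, 129]]

tr Q = -4 and det Q = 3, so the characteristic polynomial is λ² − (-4)λ + (3) with roots -3 and -1.
Eigenvectors give P = [[-2, -5], [1, 3]] with P⁻¹ = [[-3, -5], [1, 2]], and Q = P·diag(-3, -1)·P⁻¹.
Then Q^3 = P·diag(-27, -1)·P⁻¹ = [[54, 5], [-27, -3]] · [[-3, -5], [1, 2]] = [[-157, -260], [78, 129]].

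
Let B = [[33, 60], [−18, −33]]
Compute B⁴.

tr B = 0 and det B = −9, so the characteristic polynomial is λ² − (0)λ + (−9) with roots −3 and 3.
Eigenvectors give P = [[−5, −2], [3, 1]] with P⁻¹ = [[1, 2], [−3, −5]], and B = P·diag(−3, 3)·P⁻¹.
Then B⁴ = P·diag(81, 81)·P⁻¹ = [[−405, −162], [243, 81]] · [[1, 2], [−3, −5]] = [[81, 0], [0, 81]].

[[81, 0], [0, 81]]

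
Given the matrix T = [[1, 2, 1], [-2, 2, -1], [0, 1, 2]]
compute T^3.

[[-17, 9, -8], [-4, -20, -17], [-10, 7, 0]]

T^2 = [[-3, 7, 1], [-6, -1, -6], [-2, 4, 3]]
T^3 = [[-17, 9, -8], [-4, -20, -17], [-10, 7, 0]]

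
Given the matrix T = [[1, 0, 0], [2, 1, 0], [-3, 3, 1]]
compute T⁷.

T = I + N where N = [[0, 0, 0], [2, 0, 0], [-3, 3, 0]] is strictly lower-triangular, so N³ = 0.
(I + N)⁷ = I + 7·N + 21·N² = [[1, 0, 0], [14, 1, 0], [105, 21, 1]].

[[1, 0, 0], [14, 1, 0], [105, 21, 1]]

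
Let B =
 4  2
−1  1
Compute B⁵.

tr B = 5 and det B = 6, so the characteristic polynomial is λ² − (5)λ + (6) with roots 3 and 2.
Eigenvectors give P = [[−2, −1], [1, 1]] with P⁻¹ = [[−1, −1], [1, 2]], and B = P·diag(3, 2)·P⁻¹.
Then B⁵ = P·diag(243, 32)·P⁻¹ = [[−486, −32], [243, 32]] · [[−1, −1], [1, 2]] = [[454, 422], [−211, −179]].

[[454, 422], [−211, −179]]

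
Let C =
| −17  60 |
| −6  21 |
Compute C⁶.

tr C = 4 and det C = 3, so the characteristic polynomial is λ² − (4)λ + (3) with roots 3 and 1.
Eigenvectors give P = [[3, 10], [1, 3]] with P⁻¹ = [[−3, 10], [1, −3]], and C = P·diag(3, 1)·P⁻¹.
Then C⁶ = P·diag(729, 1)·P⁻¹ = [[2187, 10], [729, 3]] · [[−3, 10], [1, −3]] = [[−6551, 21840], [−2184, 7281]].

[[−6551, 21840], [−2184, 7281]]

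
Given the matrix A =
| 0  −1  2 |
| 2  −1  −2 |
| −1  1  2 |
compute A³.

A² = [[−4, 3, 6], [0, −3, 2], [0, 2, 0]]
A³ = [[0, 7, −2], [−8, 5, 10], [4, −2, −4]]

[[0, 7, −2], [−8, 5, 10], [4, −2, −4]]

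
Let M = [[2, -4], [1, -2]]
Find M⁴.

M² = [[0, 0], [0, 0]]
M³ = [[0, 0], [0, 0]]
M⁴ = [[0, 0], [0, 0]]

[[0, 0], [0, 0]]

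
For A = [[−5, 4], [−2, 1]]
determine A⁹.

[[−39365, 39364], [−19682, 19681]]

tr A = −4 and det A = 3, so the characteristic polynomial is λ² − (−4)λ + (3) with roots −1 and −3.
Eigenvectors give P = [[−1, 2], [−1, 1]] with P⁻¹ = [[1, −2], [1, −1]], and A = P·diag(−1, −3)·P⁻¹.
Then A⁹ = P·diag(−1, −19683)·P⁻¹ = [[1, −39366], [1, −19683]] · [[1, −2], [1, −1]] = [[−39365, 39364], [−19682, 19681]].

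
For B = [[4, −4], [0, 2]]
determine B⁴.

[[256, −480], [0, 16]]

B² = [[16, −24], [0, 4]]
B³ = [[64, −112], [0, 8]]
B⁴ = [[256, −480], [0, 16]]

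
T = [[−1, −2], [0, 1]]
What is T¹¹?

T² = I (check: tr T = 0 and det T = −1), so T¹¹ = T since 11 is odd.

[[−1, −2], [0, 1]]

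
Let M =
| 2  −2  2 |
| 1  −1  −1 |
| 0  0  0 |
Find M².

[[2, −2, 6], [1, −1, 3], [0, 0, 0]]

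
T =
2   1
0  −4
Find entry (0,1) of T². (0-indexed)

−2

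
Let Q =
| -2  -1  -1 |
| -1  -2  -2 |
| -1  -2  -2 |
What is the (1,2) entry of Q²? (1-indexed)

6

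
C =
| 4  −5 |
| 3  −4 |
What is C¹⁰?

C² = I (check: tr C = 0 and det C = −1), so C¹⁰ = I since 10 is even.

[[1, 0], [0, 1]]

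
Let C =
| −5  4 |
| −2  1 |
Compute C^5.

tr C = −4 and det C = 3, so the characteristic polynomial is λ² − (−4)λ + (3) with roots −1 and −3.
Eigenvectors give P = [[1, 2], [1, 1]] with P⁻¹ = [[−1, 2], [1, −1]], and C = P·diag(−1, −3)·P⁻¹.
Then C^5 = P·diag(−1, −243)·P⁻¹ = [[−1, −486], [−1, −243]] · [[−1, 2], [1, −1]] = [[−485, 484], [−242, 241]].

[[−485, 484], [−242, 241]]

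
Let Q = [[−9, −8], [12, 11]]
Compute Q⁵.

tr Q = 2 and det Q = −3, so the characteristic polynomial is λ² − (2)λ + (−3) with roots −1 and 3.
Eigenvectors give P = [[−1, −2], [1, 3]] with P⁻¹ = [[−3, −2], [1, 1]], and Q = P·diag(−1, 3)·P⁻¹.
Then Q⁵ = P·diag(−1, 243)·P⁻¹ = [[1, −486], [−1, 729]] · [[−3, −2], [1, 1]] = [[−489, −488], [732, 731]].

[[−489, −488], [732, 731]]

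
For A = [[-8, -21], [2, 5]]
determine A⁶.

[[442, 1323], [-126, -377]]

tr A = -3 and det A = 2, so the characteristic polynomial is λ² − (-3)λ + (2) with roots -1 and -2.
Eigenvectors give P = [[3, 7], [-1, -2]] with P⁻¹ = [[-2, -7], [1, 3]], and A = P·diag(-1, -2)·P⁻¹.
Then A⁶ = P·diag(1, 64)·P⁻¹ = [[3, 448], [-1, -128]] · [[-2, -7], [1, 3]] = [[442, 1323], [-126, -377]].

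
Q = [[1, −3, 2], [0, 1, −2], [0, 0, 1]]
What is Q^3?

Q = I + N where N = [[0, −3, 2], [0, 0, −2], [0, 0, 0]] is strictly upper-triangular, so N^3 = 0.
(I + N)^3 = I + 3·N + 3·N^2 = [[1, −9, 24], [0, 1, −6], [0, 0, 1]].

[[1, −9, 24], [0, 1, −6], [0, 0, 1]]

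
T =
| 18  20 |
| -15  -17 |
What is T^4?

tr T = 1 and det T = -6, so the characteristic polynomial is λ² − (1)λ + (-6) with roots 3 and -2.
Eigenvectors give P = [[4, -1], [-3, 1]] with P⁻¹ = [[1, 1], [3, 4]], and T = P·diag(3, -2)·P⁻¹.
Then T^4 = P·diag(81, 16)·P⁻¹ = [[324, -16], [-243, 16]] · [[1, 1], [3, 4]] = [[276, 260], [-195, -179]].

[[276, 260], [-195, -179]]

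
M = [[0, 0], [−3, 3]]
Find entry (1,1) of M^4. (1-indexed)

0

M^2 = [[0, 0], [−9, 9]]
M^3 = [[0, 0], [−27, 27]]
M^4 = [[0, 0], [−81, 81]]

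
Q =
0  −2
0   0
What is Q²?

[[0, 0], [0, 0]]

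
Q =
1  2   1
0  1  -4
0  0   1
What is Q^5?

Q = I + N where N = [[0, 2, 1], [0, 0, -4], [0, 0, 0]] is strictly upper-triangular, so N^3 = 0.
(I + N)^5 = I + 5·N + 10·N^2 = [[1, 10, -75], [0, 1, -20], [0, 0, 1]].

[[1, 10, -75], [0, 1, -20], [0, 0, 1]]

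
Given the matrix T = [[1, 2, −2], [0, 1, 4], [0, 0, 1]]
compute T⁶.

T = I + N where N = [[0, 2, −2], [0, 0, 4], [0, 0, 0]] is strictly upper-triangular, so N³ = 0.
(I + N)⁶ = I + 6·N + 15·N² = [[1, 12, 108], [0, 1, 24], [0, 0, 1]].

[[1, 12, 108], [0, 1, 24], [0, 0, 1]]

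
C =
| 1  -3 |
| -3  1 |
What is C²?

[[10, -6], [-6, 10]]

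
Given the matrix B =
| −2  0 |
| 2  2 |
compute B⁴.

[[16, 0], [0, 16]]

B² = [[4, 0], [0, 4]]
B³ = [[−8, 0], [8, 8]]
B⁴ = [[16, 0], [0, 16]]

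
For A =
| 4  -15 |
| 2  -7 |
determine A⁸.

tr A = -3 and det A = 2, so the characteristic polynomial is λ² − (-3)λ + (2) with roots -2 and -1.
Eigenvectors give P = [[-5, 3], [-2, 1]] with P⁻¹ = [[1, -3], [2, -5]], and A = P·diag(-2, -1)·P⁻¹.
Then A⁸ = P·diag(256, 1)·P⁻¹ = [[-1280, 3], [-512, 1]] · [[1, -3], [2, -5]] = [[-1274, 3825], [-510, 1531]].

[[-1274, 3825], [-510, 1531]]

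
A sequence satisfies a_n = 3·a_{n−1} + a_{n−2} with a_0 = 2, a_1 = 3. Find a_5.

393

With companion matrix M = [[3, 1], [1, 0]], [a_n, a_{n−1}]ᵀ = M·[a_{n−1}, a_{n−2}]ᵀ, so [a_5, a_4]ᵀ = M⁴·[a_1, a_0]ᵀ.
M⁴ = [[109, 33], [33, 10]], giving [a_5, a_4]ᵀ = [[393], [119]].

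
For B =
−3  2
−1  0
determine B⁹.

[[−1023, 1022], [−511, 510]]

tr B = −3 and det B = 2, so the characteristic polynomial is λ² − (−3)λ + (2) with roots −2 and −1.
Eigenvectors give P = [[2, 1], [1, 1]] with P⁻¹ = [[1, −1], [−1, 2]], and B = P·diag(−2, −1)·P⁻¹.
Then B⁹ = P·diag(−512, −1)·P⁻¹ = [[−1024, −1], [−512, −1]] · [[1, −1], [−1, 2]] = [[−1023, 1022], [−511, 510]].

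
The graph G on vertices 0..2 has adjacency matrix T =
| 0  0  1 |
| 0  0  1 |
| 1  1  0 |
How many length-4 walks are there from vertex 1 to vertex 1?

2

The number of length-4 walks from vertex 1 to vertex 1 is entry (1,1) of T⁴, where T is the adjacency matrix.
T² = [[1, 1, 0], [1, 1, 0], [0, 0, 2]]
T³ = [[0, 0, 2], [0, 0, 2], [2, 2, 0]]
T⁴ = [[2, 2, 0], [2, 2, 0], [0, 0, 4]]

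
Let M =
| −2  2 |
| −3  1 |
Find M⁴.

[[−2, 14], [−21, 19]]

M² = [[−2, −2], [3, −5]]
M³ = [[10, −6], [9, 1]]
M⁴ = [[−2, 14], [−21, 19]]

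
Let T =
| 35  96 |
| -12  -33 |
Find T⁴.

[[721, 1920], [-240, -639]]

tr T = 2 and det T = -3, so the characteristic polynomial is λ² − (2)λ + (-3) with roots -1 and 3.
Eigenvectors give P = [[8, 3], [-3, -1]] with P⁻¹ = [[-1, -3], [3, 8]], and T = P·diag(-1, 3)·P⁻¹.
Then T⁴ = P·diag(1, 81)·P⁻¹ = [[8, 243], [-3, -81]] · [[-1, -3], [3, 8]] = [[721, 1920], [-240, -639]].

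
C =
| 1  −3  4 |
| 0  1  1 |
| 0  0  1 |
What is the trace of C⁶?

C = I + N where N = [[0, −3, 4], [0, 0, 1], [0, 0, 0]] is strictly upper-triangular, so N³ = 0.
(I + N)⁶ = I + 6·N + 15·N² = [[1, −18, −21], [0, 1, 6], [0, 0, 1]].

3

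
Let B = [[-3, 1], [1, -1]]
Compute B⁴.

B² = [[10, -4], [-4, 2]]
B³ = [[-34, 14], [14, -6]]
B⁴ = [[116, -48], [-48, 20]]

[[116, -48], [-48, 20]]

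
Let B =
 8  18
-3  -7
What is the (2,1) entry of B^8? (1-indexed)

-255

tr B = 1 and det B = -2, so the characteristic polynomial is λ² − (1)λ + (-2) with roots -1 and 2.
Eigenvectors give P = [[-2, -3], [1, 1]] with P⁻¹ = [[1, 3], [-1, -2]], and B = P·diag(-1, 2)·P⁻¹.
Then B^8 = P·diag(1, 256)·P⁻¹ = [[-2, -768], [1, 256]] · [[1, 3], [-1, -2]] = [[766, 1530], [-255, -509]].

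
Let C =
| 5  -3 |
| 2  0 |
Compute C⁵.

tr C = 5 and det C = 6, so the characteristic polynomial is λ² − (5)λ + (6) with roots 2 and 3.
Eigenvectors give P = [[1, 3], [1, 2]] with P⁻¹ = [[-2, 3], [1, -1]], and C = P·diag(2, 3)·P⁻¹.
Then C⁵ = P·diag(32, 243)·P⁻¹ = [[32, 729], [32, 486]] · [[-2, 3], [1, -1]] = [[665, -633], [422, -390]].

[[665, -633], [422, -390]]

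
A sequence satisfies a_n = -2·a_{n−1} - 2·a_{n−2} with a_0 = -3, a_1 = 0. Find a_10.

With companion matrix M = [[-2, -2], [1, 0]], [a_n, a_{n−1}]ᵀ = M·[a_{n−1}, a_{n−2}]ᵀ, so [a_10, a_9]ᵀ = M⁹·[a_1, a_0]ᵀ.
M⁹ = [[-32, -32], [16, 0]], giving [a_10, a_9]ᵀ = [[96], [0]].

96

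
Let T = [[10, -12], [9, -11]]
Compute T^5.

tr T = -1 and det T = -2, so the characteristic polynomial is λ² − (-1)λ + (-2) with roots -2 and 1.
Eigenvectors give P = [[1, 4], [1, 3]] with P⁻¹ = [[-3, 4], [1, -1]], and T = P·diag(-2, 1)·P⁻¹.
Then T^5 = P·diag(-32, 1)·P⁻¹ = [[-32, 4], [-32, 3]] · [[-3, 4], [1, -1]] = [[100, -132], [99, -131]].

[[100, -132], [99, -131]]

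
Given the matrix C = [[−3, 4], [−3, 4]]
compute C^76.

C² = C (a projection; rank 1, trace 1), so C^76 = C.

[[−3, 4], [−3, 4]]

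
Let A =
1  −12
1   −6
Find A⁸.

[[−18659, 75660], [−6305, 25476]]

tr A = −5 and det A = 6, so the characteristic polynomial is λ² − (−5)λ + (6) with roots −2 and −3.
Eigenvectors give P = [[4, 3], [1, 1]] with P⁻¹ = [[1, −3], [−1, 4]], and A = P·diag(−2, −3)·P⁻¹.
Then A⁸ = P·diag(256, 6561)·P⁻¹ = [[1024, 19683], [256, 6561]] · [[1, −3], [−1, 4]] = [[−18659, 75660], [−6305, 25476]].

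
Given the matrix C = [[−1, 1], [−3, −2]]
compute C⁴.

C² = [[−2, −3], [9, 1]]
C³ = [[11, 4], [−12, 7]]
C⁴ = [[−23, 3], [−9, −26]]

[[−23, 3], [−9, −26]]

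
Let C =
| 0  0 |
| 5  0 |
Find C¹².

[[0, 0], [0, 0]]

C is strictly triangular, hence nilpotent: C² = 0, so C¹² = 0.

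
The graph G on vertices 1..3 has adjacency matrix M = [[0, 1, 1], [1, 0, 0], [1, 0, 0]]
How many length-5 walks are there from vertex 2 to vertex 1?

4

The number of length-5 walks from vertex 2 to vertex 1 is entry (2,1) of M^5, where M is the adjacency matrix.
M^2 = [[2, 0, 0], [0, 1, 1], [0, 1, 1]]
M^3 = [[0, 2, 2], [2, 0, 0], [2, 0, 0]]
M^4 = [[4, 0, 0], [0, 2, 2], [0, 2, 2]]
M^5 = [[0, 4, 4], [4, 0, 0], [4, 0, 0]]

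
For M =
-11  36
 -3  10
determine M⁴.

tr M = -1 and det M = -2, so the characteristic polynomial is λ² − (-1)λ + (-2) with roots -2 and 1.
Eigenvectors give P = [[-4, 3], [-1, 1]] with P⁻¹ = [[-1, 3], [-1, 4]], and M = P·diag(-2, 1)·P⁻¹.
Then M⁴ = P·diag(16, 1)·P⁻¹ = [[-64, 3], [-16, 1]] · [[-1, 3], [-1, 4]] = [[61, -180], [15, -44]].

[[61, -180], [15, -44]]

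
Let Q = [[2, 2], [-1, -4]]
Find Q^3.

[[8, 20], [-10, -52]]

Q^2 = [[2, -4], [2, 14]]
Q^3 = [[8, 20], [-10, -52]]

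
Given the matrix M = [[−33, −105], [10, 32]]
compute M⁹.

tr M = −1 and det M = −6, so the characteristic polynomial is λ² − (−1)λ + (−6) with roots 2 and −3.
Eigenvectors give P = [[−3, 7], [1, −2]] with P⁻¹ = [[2, 7], [1, 3]], and M = P·diag(2, −3)·P⁻¹.
Then M⁹ = P·diag(512, −19683)·P⁻¹ = [[−1536, −137781], [512, 39366]] · [[2, 7], [1, 3]] = [[−140853, −424095], [40390, 121682]].

[[−140853, −424095], [40390, 121682]]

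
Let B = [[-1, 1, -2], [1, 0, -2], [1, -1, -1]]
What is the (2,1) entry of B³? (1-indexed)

6

B² = [[0, 1, 2], [-3, 3, 0], [-3, 2, 1]]
B³ = [[3, -2, -4], [6, -3, 0], [6, -4, 1]]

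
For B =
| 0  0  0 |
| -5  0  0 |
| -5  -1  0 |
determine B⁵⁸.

B is strictly triangular, hence nilpotent: B³ = 0, so B⁵⁸ = 0.

[[0, 0, 0], [0, 0, 0], [0, 0, 0]]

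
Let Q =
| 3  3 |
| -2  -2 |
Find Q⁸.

Q² = Q (a projection; rank 1, trace 1), so Q⁸ = Q.

[[3, 3], [-2, -2]]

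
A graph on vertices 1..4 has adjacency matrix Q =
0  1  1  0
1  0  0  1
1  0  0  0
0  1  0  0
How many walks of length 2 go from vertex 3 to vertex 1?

0

The number of length-2 walks from vertex 3 to vertex 1 is entry (3,1) of Q^2, where Q is the adjacency matrix.
Q^2 = [[2, 0, 0, 1], [0, 2, 1, 0], [0, 1, 1, 0], [1, 0, 0, 1]]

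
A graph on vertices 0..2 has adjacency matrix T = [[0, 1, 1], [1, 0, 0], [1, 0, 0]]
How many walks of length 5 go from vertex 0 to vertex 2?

The number of length-5 walks from vertex 0 to vertex 2 is entry (0,2) of T⁵, where T is the adjacency matrix.
T² = [[2, 0, 0], [0, 1, 1], [0, 1, 1]]
T³ = [[0, 2, 2], [2, 0, 0], [2, 0, 0]]
T⁴ = [[4, 0, 0], [0, 2, 2], [0, 2, 2]]
T⁵ = [[0, 4, 4], [4, 0, 0], [4, 0, 0]]

4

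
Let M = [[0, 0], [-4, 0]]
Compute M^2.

M is strictly triangular, hence nilpotent: M^2 = 0, so M^2 = 0.

[[0, 0], [0, 0]]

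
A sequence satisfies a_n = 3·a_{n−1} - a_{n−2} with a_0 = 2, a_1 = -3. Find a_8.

-3715

With companion matrix T = [[3, -1], [1, 0]], [a_n, a_{n−1}]ᵀ = T·[a_{n−1}, a_{n−2}]ᵀ, so [a_8, a_7]ᵀ = T^7·[a_1, a_0]ᵀ.
T^7 = [[987, -377], [377, -144]], giving [a_8, a_7]ᵀ = [[-3715], [-1419]].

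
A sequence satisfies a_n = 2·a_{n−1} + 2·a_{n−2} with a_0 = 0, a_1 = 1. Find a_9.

2448

With companion matrix C = [[2, 2], [1, 0]], [a_n, a_{n−1}]ᵀ = C·[a_{n−1}, a_{n−2}]ᵀ, so [a_9, a_8]ᵀ = C⁸·[a_1, a_0]ᵀ.
C⁸ = [[2448, 1792], [896, 656]], giving [a_9, a_8]ᵀ = [[2448], [896]].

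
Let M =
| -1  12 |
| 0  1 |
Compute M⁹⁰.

M² = I (check: tr M = 0 and det M = -1), so M⁹⁰ = I since 90 is even.

[[1, 0], [0, 1]]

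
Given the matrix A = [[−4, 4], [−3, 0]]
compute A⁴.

[[−176, 128], [−96, −48]]

A² = [[4, −16], [12, −12]]
A³ = [[32, 16], [−12, 48]]
A⁴ = [[−176, 128], [−96, −48]]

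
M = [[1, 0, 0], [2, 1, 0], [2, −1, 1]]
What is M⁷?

[[1, 0, 0], [14, 1, 0], [−28, −7, 1]]

M = I + N where N = [[0, 0, 0], [2, 0, 0], [2, −1, 0]] is strictly lower-triangular, so N³ = 0.
(I + N)⁷ = I + 7·N + 21·N² = [[1, 0, 0], [14, 1, 0], [−28, −7, 1]].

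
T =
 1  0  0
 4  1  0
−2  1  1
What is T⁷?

T = I + N where N = [[0, 0, 0], [4, 0, 0], [−2, 1, 0]] is strictly lower-triangular, so N³ = 0.
(I + N)⁷ = I + 7·N + 21·N² = [[1, 0, 0], [28, 1, 0], [70, 7, 1]].

[[1, 0, 0], [28, 1, 0], [70, 7, 1]]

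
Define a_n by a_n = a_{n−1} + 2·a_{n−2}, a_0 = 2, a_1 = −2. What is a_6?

2

With companion matrix B = [[1, 2], [1, 0]], [a_n, a_{n−1}]ᵀ = B·[a_{n−1}, a_{n−2}]ᵀ, so [a_6, a_5]ᵀ = B⁵·[a_1, a_0]ᵀ.
B⁵ = [[21, 22], [11, 10]], giving [a_6, a_5]ᵀ = [[2], [−2]].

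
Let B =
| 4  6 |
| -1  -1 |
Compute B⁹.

tr B = 3 and det B = 2, so the characteristic polynomial is λ² − (3)λ + (2) with roots 2 and 1.
Eigenvectors give P = [[-3, 2], [1, -1]] with P⁻¹ = [[-1, -2], [-1, -3]], and B = P·diag(2, 1)·P⁻¹.
Then B⁹ = P·diag(512, 1)·P⁻¹ = [[-1536, 2], [512, -1]] · [[-1, -2], [-1, -3]] = [[1534, 3066], [-511, -1021]].

[[1534, 3066], [-511, -1021]]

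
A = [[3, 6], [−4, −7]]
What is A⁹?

[[39363, 59046], [−39364, −59047]]

tr A = −4 and det A = 3, so the characteristic polynomial is λ² − (−4)λ + (3) with roots −1 and −3.
Eigenvectors give P = [[3, −1], [−2, 1]] with P⁻¹ = [[1, 1], [2, 3]], and A = P·diag(−1, −3)·P⁻¹.
Then A⁹ = P·diag(−1, −19683)·P⁻¹ = [[−3, 19683], [2, −19683]] · [[1, 1], [2, 3]] = [[39363, 59046], [−39364, −59047]].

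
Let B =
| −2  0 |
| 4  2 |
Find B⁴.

tr B = 0 and det B = −4, so the characteristic polynomial is λ² − (0)λ + (−4) with roots 2 and −2.
Eigenvectors give P = [[0, −1], [−1, 1]] with P⁻¹ = [[−1, −1], [−1, 0]], and B = P·diag(2, −2)·P⁻¹.
Then B⁴ = P·diag(16, 16)·P⁻¹ = [[0, −16], [−16, 16]] · [[−1, −1], [−1, 0]] = [[16, 0], [0, 16]].

[[16, 0], [0, 16]]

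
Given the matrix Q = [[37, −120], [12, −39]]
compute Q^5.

[[2197, −7320], [732, −2439]]

tr Q = −2 and det Q = −3, so the characteristic polynomial is λ² − (−2)λ + (−3) with roots −3 and 1.
Eigenvectors give P = [[−3, 10], [−1, 3]] with P⁻¹ = [[3, −10], [1, −3]], and Q = P·diag(−3, 1)·P⁻¹.
Then Q^5 = P·diag(−243, 1)·P⁻¹ = [[729, 10], [243, 3]] · [[3, −10], [1, −3]] = [[2197, −7320], [732, −2439]].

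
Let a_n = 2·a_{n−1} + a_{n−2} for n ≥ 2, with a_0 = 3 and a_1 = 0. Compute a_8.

With companion matrix A = [[2, 1], [1, 0]], [a_n, a_{n−1}]ᵀ = A·[a_{n−1}, a_{n−2}]ᵀ, so [a_8, a_7]ᵀ = A⁷·[a_1, a_0]ᵀ.
A⁷ = [[408, 169], [169, 70]], giving [a_8, a_7]ᵀ = [[507], [210]].

507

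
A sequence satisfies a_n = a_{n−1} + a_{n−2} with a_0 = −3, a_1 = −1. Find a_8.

With companion matrix A = [[1, 1], [1, 0]], [a_n, a_{n−1}]ᵀ = A·[a_{n−1}, a_{n−2}]ᵀ, so [a_8, a_7]ᵀ = A⁷·[a_1, a_0]ᵀ.
A⁷ = [[21, 13], [13, 8]], giving [a_8, a_7]ᵀ = [[−60], [−37]].

−60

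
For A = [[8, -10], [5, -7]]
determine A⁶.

[[1394, -1330], [665, -601]]

tr A = 1 and det A = -6, so the characteristic polynomial is λ² − (1)λ + (-6) with roots -2 and 3.
Eigenvectors give P = [[-1, 2], [-1, 1]] with P⁻¹ = [[1, -2], [1, -1]], and A = P·diag(-2, 3)·P⁻¹.
Then A⁶ = P·diag(64, 729)·P⁻¹ = [[-64, 1458], [-64, 729]] · [[1, -2], [1, -1]] = [[1394, -1330], [665, -601]].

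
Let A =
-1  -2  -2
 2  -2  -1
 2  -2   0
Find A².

[[-7, 10, 4], [-8, 2, -2], [-6, 0, -2]]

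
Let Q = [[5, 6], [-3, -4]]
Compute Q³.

[[17, 18], [-9, -10]]

tr Q = 1 and det Q = -2, so the characteristic polynomial is λ² − (1)λ + (-2) with roots -1 and 2.
Eigenvectors give P = [[1, -2], [-1, 1]] with P⁻¹ = [[-1, -2], [-1, -1]], and Q = P·diag(-1, 2)·P⁻¹.
Then Q³ = P·diag(-1, 8)·P⁻¹ = [[-1, -16], [1, 8]] · [[-1, -2], [-1, -1]] = [[17, 18], [-9, -10]].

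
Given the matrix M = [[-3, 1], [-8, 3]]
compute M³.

M² = I (check: tr M = 0 and det M = -1), so M³ = M since 3 is odd.

[[-3, 1], [-8, 3]]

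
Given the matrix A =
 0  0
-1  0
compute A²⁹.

A is strictly triangular, hence nilpotent: A² = 0, so A²⁹ = 0.

[[0, 0], [0, 0]]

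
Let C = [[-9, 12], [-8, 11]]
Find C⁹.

tr C = 2 and det C = -3, so the characteristic polynomial is λ² − (2)λ + (-3) with roots 3 and -1.
Eigenvectors give P = [[1, 3], [1, 2]] with P⁻¹ = [[-2, 3], [1, -1]], and C = P·diag(3, -1)·P⁻¹.
Then C⁹ = P·diag(19683, -1)·P⁻¹ = [[19683, -3], [19683, -2]] · [[-2, 3], [1, -1]] = [[-39369, 59052], [-39368, 59051]].

[[-39369, 59052], [-39368, 59051]]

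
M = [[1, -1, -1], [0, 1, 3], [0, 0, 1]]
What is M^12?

[[1, -12, -210], [0, 1, 36], [0, 0, 1]]

M = I + N where N = [[0, -1, -1], [0, 0, 3], [0, 0, 0]] is strictly upper-triangular, so N^3 = 0.
(I + N)^12 = I + 12·N + 66·N^2 = [[1, -12, -210], [0, 1, 36], [0, 0, 1]].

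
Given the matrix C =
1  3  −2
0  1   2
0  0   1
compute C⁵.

[[1, 15, 50], [0, 1, 10], [0, 0, 1]]

C = I + N where N = [[0, 3, −2], [0, 0, 2], [0, 0, 0]] is strictly upper-triangular, so N³ = 0.
(I + N)⁵ = I + 5·N + 10·N² = [[1, 15, 50], [0, 1, 10], [0, 0, 1]].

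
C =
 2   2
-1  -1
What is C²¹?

[[2, 2], [-1, -1]]

C² = C (a projection; rank 1, trace 1), so C²¹ = C.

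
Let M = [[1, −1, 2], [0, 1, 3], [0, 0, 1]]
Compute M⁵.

M = I + N where N = [[0, −1, 2], [0, 0, 3], [0, 0, 0]] is strictly upper-triangular, so N³ = 0.
(I + N)⁵ = I + 5·N + 10·N² = [[1, −5, −20], [0, 1, 15], [0, 0, 1]].

[[1, −5, −20], [0, 1, 15], [0, 0, 1]]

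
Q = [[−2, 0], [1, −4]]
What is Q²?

[[4, 0], [−6, 16]]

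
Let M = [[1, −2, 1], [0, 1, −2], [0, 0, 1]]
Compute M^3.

[[1, −6, 15], [0, 1, −6], [0, 0, 1]]

M = I + N where N = [[0, −2, 1], [0, 0, −2], [0, 0, 0]] is strictly upper-triangular, so N^3 = 0.
(I + N)^3 = I + 3·N + 3·N^2 = [[1, −6, 15], [0, 1, −6], [0, 0, 1]].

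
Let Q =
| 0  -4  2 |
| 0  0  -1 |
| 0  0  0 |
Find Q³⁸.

[[0, 0, 0], [0, 0, 0], [0, 0, 0]]

Q is strictly triangular, hence nilpotent: Q³ = 0, so Q³⁸ = 0.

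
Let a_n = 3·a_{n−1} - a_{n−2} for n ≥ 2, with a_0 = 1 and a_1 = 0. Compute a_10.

With companion matrix M = [[3, -1], [1, 0]], [a_n, a_{n−1}]ᵀ = M·[a_{n−1}, a_{n−2}]ᵀ, so [a_10, a_9]ᵀ = M⁹·[a_1, a_0]ᵀ.
M⁹ = [[6765, -2584], [2584, -987]], giving [a_10, a_9]ᵀ = [[-2584], [-987]].

-2584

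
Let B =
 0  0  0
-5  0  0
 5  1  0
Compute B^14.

B is strictly triangular, hence nilpotent: B^3 = 0, so B^14 = 0.

[[0, 0, 0], [0, 0, 0], [0, 0, 0]]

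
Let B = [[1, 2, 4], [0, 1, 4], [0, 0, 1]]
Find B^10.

B = I + N where N = [[0, 2, 4], [0, 0, 4], [0, 0, 0]] is strictly upper-triangular, so N^3 = 0.
(I + N)^10 = I + 10·N + 45·N^2 = [[1, 20, 400], [0, 1, 40], [0, 0, 1]].

[[1, 20, 400], [0, 1, 40], [0, 0, 1]]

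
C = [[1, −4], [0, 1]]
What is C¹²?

[[1, −48], [0, 1]]

C = I + N where N = [[0, −4], [0, 0]] is strictly upper-triangular, so N² = 0.
(I + N)¹² = I + 12·N = [[1, −48], [0, 1]].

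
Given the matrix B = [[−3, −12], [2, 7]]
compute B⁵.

tr B = 4 and det B = 3, so the characteristic polynomial is λ² − (4)λ + (3) with roots 3 and 1.
Eigenvectors give P = [[−2, 3], [1, −1]] with P⁻¹ = [[1, 3], [1, 2]], and B = P·diag(3, 1)·P⁻¹.
Then B⁵ = P·diag(243, 1)·P⁻¹ = [[−486, 3], [243, −1]] · [[1, 3], [1, 2]] = [[−483, −1452], [242, 727]].

[[−483, −1452], [242, 727]]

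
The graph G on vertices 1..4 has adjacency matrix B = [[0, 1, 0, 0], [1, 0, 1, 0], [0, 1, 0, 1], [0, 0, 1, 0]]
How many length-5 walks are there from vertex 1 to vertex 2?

The number of length-5 walks from vertex 1 to vertex 2 is entry (1,2) of B⁵, where B is the adjacency matrix.
B² = [[1, 0, 1, 0], [0, 2, 0, 1], [1, 0, 2, 0], [0, 1, 0, 1]]
B³ = [[0, 2, 0, 1], [2, 0, 3, 0], [0, 3, 0, 2], [1, 0, 2, 0]]
B⁴ = [[2, 0, 3, 0], [0, 5, 0, 3], [3, 0, 5, 0], [0, 3, 0, 2]]
B⁵ = [[0, 5, 0, 3], [5, 0, 8, 0], [0, 8, 0, 5], [3, 0, 5, 0]]

5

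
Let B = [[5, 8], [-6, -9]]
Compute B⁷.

tr B = -4 and det B = 3, so the characteristic polynomial is λ² − (-4)λ + (3) with roots -1 and -3.
Eigenvectors give P = [[-4, 1], [3, -1]] with P⁻¹ = [[-1, -1], [-3, -4]], and B = P·diag(-1, -3)·P⁻¹.
Then B⁷ = P·diag(-1, -2187)·P⁻¹ = [[4, -2187], [-3, 2187]] · [[-1, -1], [-3, -4]] = [[6557, 8744], [-6558, -8745]].

[[6557, 8744], [-6558, -8745]]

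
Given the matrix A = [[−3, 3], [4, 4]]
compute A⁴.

[[453, 147], [196, 796]]

A² = [[21, 3], [4, 28]]
A³ = [[−51, 75], [100, 124]]
A⁴ = [[453, 147], [196, 796]]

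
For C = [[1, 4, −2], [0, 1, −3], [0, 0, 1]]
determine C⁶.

[[1, 24, −192], [0, 1, −18], [0, 0, 1]]

C = I + N where N = [[0, 4, −2], [0, 0, −3], [0, 0, 0]] is strictly upper-triangular, so N³ = 0.
(I + N)⁶ = I + 6·N + 15·N² = [[1, 24, −192], [0, 1, −18], [0, 0, 1]].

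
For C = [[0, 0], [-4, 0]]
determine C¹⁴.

C is strictly triangular, hence nilpotent: C² = 0, so C¹⁴ = 0.

[[0, 0], [0, 0]]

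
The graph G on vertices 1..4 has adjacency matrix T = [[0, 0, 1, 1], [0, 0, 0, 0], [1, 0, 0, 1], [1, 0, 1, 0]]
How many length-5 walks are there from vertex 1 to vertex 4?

11

The number of length-5 walks from vertex 1 to vertex 4 is entry (1,4) of T⁵, where T is the adjacency matrix.
T² = [[2, 0, 1, 1], [0, 0, 0, 0], [1, 0, 2, 1], [1, 0, 1, 2]]
T³ = [[2, 0, 3, 3], [0, 0, 0, 0], [3, 0, 2, 3], [3, 0, 3, 2]]
T⁴ = [[6, 0, 5, 5], [0, 0, 0, 0], [5, 0, 6, 5], [5, 0, 5, 6]]
T⁵ = [[10, 0, 11, 11], [0, 0, 0, 0], [11, 0, 10, 11], [11, 0, 11, 10]]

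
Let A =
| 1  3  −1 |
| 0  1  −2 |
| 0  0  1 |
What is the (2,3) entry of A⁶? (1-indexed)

−12

A = I + N where N = [[0, 3, −1], [0, 0, −2], [0, 0, 0]] is strictly upper-triangular, so N³ = 0.
(I + N)⁶ = I + 6·N + 15·N² = [[1, 18, −96], [0, 1, −12], [0, 0, 1]].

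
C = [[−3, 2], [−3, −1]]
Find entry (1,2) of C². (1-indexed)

−8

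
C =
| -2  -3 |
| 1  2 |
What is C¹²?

C² = I (check: tr C = 0 and det C = -1), so C¹² = I since 12 is even.

[[1, 0], [0, 1]]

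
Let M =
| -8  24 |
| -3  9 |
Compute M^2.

M² = M (a projection; rank 1, trace 1), so M^2 = M.

[[-8, 24], [-3, 9]]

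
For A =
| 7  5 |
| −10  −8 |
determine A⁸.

tr A = −1 and det A = −6, so the characteristic polynomial is λ² − (−1)λ + (−6) with roots −3 and 2.
Eigenvectors give P = [[−1, −1], [2, 1]] with P⁻¹ = [[1, 1], [−2, −1]], and A = P·diag(−3, 2)·P⁻¹.
Then A⁸ = P·diag(6561, 256)·P⁻¹ = [[−6561, −256], [13122, 256]] · [[1, 1], [−2, −1]] = [[−6049, −6305], [12610, 12866]].

[[−6049, −6305], [12610, 12866]]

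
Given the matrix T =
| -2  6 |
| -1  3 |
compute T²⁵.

T² = T (a projection; rank 1, trace 1), so T²⁵ = T.

[[-2, 6], [-1, 3]]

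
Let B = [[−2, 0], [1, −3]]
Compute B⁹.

tr B = −5 and det B = 6, so the characteristic polynomial is λ² − (−5)λ + (6) with roots −3 and −2.
Eigenvectors give P = [[0, 1], [−1, 1]] with P⁻¹ = [[1, −1], [1, 0]], and B = P·diag(−3, −2)·P⁻¹.
Then B⁹ = P·diag(−19683, −512)·P⁻¹ = [[0, −512], [19683, −512]] · [[1, −1], [1, 0]] = [[−512, 0], [19171, −19683]].

[[−512, 0], [19171, −19683]]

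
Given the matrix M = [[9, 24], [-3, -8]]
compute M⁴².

M² = M (a projection; rank 1, trace 1), so M⁴² = M.

[[9, 24], [-3, -8]]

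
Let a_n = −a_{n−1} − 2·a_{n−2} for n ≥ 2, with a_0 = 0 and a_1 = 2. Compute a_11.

46

With companion matrix B = [[−1, −2], [1, 0]], [a_n, a_{n−1}]ᵀ = B·[a_{n−1}, a_{n−2}]ᵀ, so [a_11, a_10]ᵀ = B^10·[a_1, a_0]ᵀ.
B^10 = [[23, −22], [11, 34]], giving [a_11, a_10]ᵀ = [[46], [22]].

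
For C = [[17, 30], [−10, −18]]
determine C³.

tr C = −1 and det C = −6, so the characteristic polynomial is λ² − (−1)λ + (−6) with roots −3 and 2.
Eigenvectors give P = [[−3, −2], [2, 1]] with P⁻¹ = [[1, 2], [−2, −3]], and C = P·diag(−3, 2)·P⁻¹.
Then C³ = P·diag(−27, 8)·P⁻¹ = [[81, −16], [−54, 8]] · [[1, 2], [−2, −3]] = [[113, 210], [−70, −132]].

[[113, 210], [−70, −132]]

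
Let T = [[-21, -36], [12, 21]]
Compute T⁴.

[[81, 0], [0, 81]]

tr T = 0 and det T = -9, so the characteristic polynomial is λ² − (0)λ + (-9) with roots -3 and 3.
Eigenvectors give P = [[2, 3], [-1, -2]] with P⁻¹ = [[2, 3], [-1, -2]], and T = P·diag(-3, 3)·P⁻¹.
Then T⁴ = P·diag(81, 81)·P⁻¹ = [[162, 243], [-81, -162]] · [[2, 3], [-1, -2]] = [[81, 0], [0, 81]].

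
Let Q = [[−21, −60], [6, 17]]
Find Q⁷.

tr Q = −4 and det Q = 3, so the characteristic polynomial is λ² − (−4)λ + (3) with roots −3 and −1.
Eigenvectors give P = [[−10, −3], [3, 1]] with P⁻¹ = [[−1, −3], [3, 10]], and Q = P·diag(−3, −1)·P⁻¹.
Then Q⁷ = P·diag(−2187, −1)·P⁻¹ = [[21870, 3], [−6561, −1]] · [[−1, −3], [3, 10]] = [[−21861, −65580], [6558, 19673]].

[[−21861, −65580], [6558, 19673]]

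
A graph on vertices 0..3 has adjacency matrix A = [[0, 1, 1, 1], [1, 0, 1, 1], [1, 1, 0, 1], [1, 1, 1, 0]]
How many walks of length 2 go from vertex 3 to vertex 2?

The number of length-2 walks from vertex 3 to vertex 2 is entry (3,2) of A², where A is the adjacency matrix.
A² = [[3, 2, 2, 2], [2, 3, 2, 2], [2, 2, 3, 2], [2, 2, 2, 3]]

2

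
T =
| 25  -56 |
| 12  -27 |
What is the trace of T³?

tr T = -2 and det T = -3, so the characteristic polynomial is λ² − (-2)λ + (-3) with roots 1 and -3.
Eigenvectors give P = [[7, 2], [3, 1]] with P⁻¹ = [[1, -2], [-3, 7]], and T = P·diag(1, -3)·P⁻¹.
Then T³ = P·diag(1, -27)·P⁻¹ = [[7, -54], [3, -27]] · [[1, -2], [-3, 7]] = [[169, -392], [84, -195]].

-26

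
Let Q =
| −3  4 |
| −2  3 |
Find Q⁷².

[[1, 0], [0, 1]]

Q² = I (check: tr Q = 0 and det Q = −1), so Q⁷² = I since 72 is even.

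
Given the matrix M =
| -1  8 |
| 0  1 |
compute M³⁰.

[[1, 0], [0, 1]]

M² = I (check: tr M = 0 and det M = -1), so M³⁰ = I since 30 is even.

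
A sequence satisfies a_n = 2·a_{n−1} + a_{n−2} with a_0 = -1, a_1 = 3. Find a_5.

With companion matrix Q = [[2, 1], [1, 0]], [a_n, a_{n−1}]ᵀ = Q·[a_{n−1}, a_{n−2}]ᵀ, so [a_5, a_4]ᵀ = Q⁴·[a_1, a_0]ᵀ.
Q⁴ = [[29, 12], [12, 5]], giving [a_5, a_4]ᵀ = [[75], [31]].

75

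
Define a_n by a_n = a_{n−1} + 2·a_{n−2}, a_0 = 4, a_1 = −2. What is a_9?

338

With companion matrix A = [[1, 2], [1, 0]], [a_n, a_{n−1}]ᵀ = A·[a_{n−1}, a_{n−2}]ᵀ, so [a_9, a_8]ᵀ = A⁸·[a_1, a_0]ᵀ.
A⁸ = [[171, 170], [85, 86]], giving [a_9, a_8]ᵀ = [[338], [174]].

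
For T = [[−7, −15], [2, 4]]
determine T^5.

[[−187, −465], [62, 154]]

tr T = −3 and det T = 2, so the characteristic polynomial is λ² − (−3)λ + (2) with roots −2 and −1.
Eigenvectors give P = [[−3, −5], [1, 2]] with P⁻¹ = [[−2, −5], [1, 3]], and T = P·diag(−2, −1)·P⁻¹.
Then T^5 = P·diag(−32, −1)·P⁻¹ = [[96, 5], [−32, −2]] · [[−2, −5], [1, 3]] = [[−187, −465], [62, 154]].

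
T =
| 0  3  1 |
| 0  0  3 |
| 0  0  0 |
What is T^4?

[[0, 0, 0], [0, 0, 0], [0, 0, 0]]

T is strictly triangular, hence nilpotent: T^3 = 0, so T^4 = 0.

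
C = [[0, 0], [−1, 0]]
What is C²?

[[0, 0], [0, 0]]

C is strictly triangular, hence nilpotent: C² = 0, so C² = 0.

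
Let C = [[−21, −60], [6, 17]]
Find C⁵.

[[−2421, −7260], [726, 2177]]

tr C = −4 and det C = 3, so the characteristic polynomial is λ² − (−4)λ + (3) with roots −1 and −3.
Eigenvectors give P = [[−3, 10], [1, −3]] with P⁻¹ = [[3, 10], [1, 3]], and C = P·diag(−1, −3)·P⁻¹.
Then C⁵ = P·diag(−1, −243)·P⁻¹ = [[3, −2430], [−1, 729]] · [[3, 10], [1, 3]] = [[−2421, −7260], [726, 2177]].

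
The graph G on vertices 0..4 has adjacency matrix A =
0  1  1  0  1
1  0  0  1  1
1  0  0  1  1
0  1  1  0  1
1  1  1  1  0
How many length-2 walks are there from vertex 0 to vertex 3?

3

The number of length-2 walks from vertex 0 to vertex 3 is entry (0,3) of A², where A is the adjacency matrix.
A² = [[3, 1, 1, 3, 2], [1, 3, 3, 1, 2], [1, 3, 3, 1, 2], [3, 1, 1, 3, 2], [2, 2, 2, 2, 4]]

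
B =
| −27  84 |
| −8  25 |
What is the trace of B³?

tr B = −2 and det B = −3, so the characteristic polynomial is λ² − (−2)λ + (−3) with roots −3 and 1.
Eigenvectors give P = [[7, 3], [2, 1]] with P⁻¹ = [[1, −3], [−2, 7]], and B = P·diag(−3, 1)·P⁻¹.
Then B³ = P·diag(−27, 1)·P⁻¹ = [[−189, 3], [−54, 1]] · [[1, −3], [−2, 7]] = [[−195, 588], [−56, 169]].

−26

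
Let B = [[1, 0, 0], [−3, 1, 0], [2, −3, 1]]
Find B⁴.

[[1, 0, 0], [−12, 1, 0], [62, −12, 1]]

B = I + N where N = [[0, 0, 0], [−3, 0, 0], [2, −3, 0]] is strictly lower-triangular, so N³ = 0.
(I + N)⁴ = I + 4·N + 6·N² = [[1, 0, 0], [−12, 1, 0], [62, −12, 1]].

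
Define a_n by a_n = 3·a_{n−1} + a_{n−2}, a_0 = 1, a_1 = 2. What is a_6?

829

With companion matrix M = [[3, 1], [1, 0]], [a_n, a_{n−1}]ᵀ = M·[a_{n−1}, a_{n−2}]ᵀ, so [a_6, a_5]ᵀ = M^5·[a_1, a_0]ᵀ.
M^5 = [[360, 109], [109, 33]], giving [a_6, a_5]ᵀ = [[829], [251]].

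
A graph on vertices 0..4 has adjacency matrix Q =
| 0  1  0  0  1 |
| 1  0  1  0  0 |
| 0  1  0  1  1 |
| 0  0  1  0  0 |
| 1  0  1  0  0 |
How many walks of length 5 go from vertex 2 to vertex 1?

23

The number of length-5 walks from vertex 2 to vertex 1 is entry (2,1) of Q⁵, where Q is the adjacency matrix.
Q² = [[2, 0, 2, 0, 0], [0, 2, 0, 1, 2], [2, 0, 3, 0, 0], [0, 1, 0, 1, 1], [0, 2, 0, 1, 2]]
Q³ = [[0, 4, 0, 2, 4], [4, 0, 5, 0, 0], [0, 5, 0, 3, 5], [2, 0, 3, 0, 0], [4, 0, 5, 0, 0]]
Q⁴ = [[8, 0, 10, 0, 0], [0, 9, 0, 5, 9], [10, 0, 13, 0, 0], [0, 5, 0, 3, 5], [0, 9, 0, 5, 9]]
Q⁵ = [[0, 18, 0, 10, 18], [18, 0, 23, 0, 0], [0, 23, 0, 13, 23], [10, 0, 13, 0, 0], [18, 0, 23, 0, 0]]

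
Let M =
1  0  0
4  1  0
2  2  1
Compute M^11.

[[1, 0, 0], [44, 1, 0], [462, 22, 1]]

M = I + N where N = [[0, 0, 0], [4, 0, 0], [2, 2, 0]] is strictly lower-triangular, so N^3 = 0.
(I + N)^11 = I + 11·N + 55·N^2 = [[1, 0, 0], [44, 1, 0], [462, 22, 1]].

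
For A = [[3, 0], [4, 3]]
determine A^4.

[[81, 0], [432, 81]]

A^2 = [[9, 0], [24, 9]]
A^3 = [[27, 0], [108, 27]]
A^4 = [[81, 0], [432, 81]]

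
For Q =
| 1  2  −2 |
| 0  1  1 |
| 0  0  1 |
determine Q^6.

Q = I + N where N = [[0, 2, −2], [0, 0, 1], [0, 0, 0]] is strictly upper-triangular, so N^3 = 0.
(I + N)^6 = I + 6·N + 15·N^2 = [[1, 12, 18], [0, 1, 6], [0, 0, 1]].

[[1, 12, 18], [0, 1, 6], [0, 0, 1]]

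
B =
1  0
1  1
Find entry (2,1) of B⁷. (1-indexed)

B = I + N where N = [[0, 0], [1, 0]] is strictly lower-triangular, so N² = 0.
(I + N)⁷ = I + 7·N = [[1, 0], [7, 1]].

7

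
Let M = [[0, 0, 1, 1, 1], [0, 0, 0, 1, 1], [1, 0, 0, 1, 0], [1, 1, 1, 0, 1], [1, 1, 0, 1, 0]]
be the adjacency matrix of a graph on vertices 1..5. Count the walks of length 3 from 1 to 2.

The number of length-3 walks from vertex 1 to vertex 2 is entry (1,2) of M³, where M is the adjacency matrix.
M² = [[3, 2, 1, 2, 1], [2, 2, 1, 1, 1], [1, 1, 2, 1, 2], [2, 1, 1, 4, 2], [1, 1, 2, 2, 3]]
M³ = [[4, 3, 5, 7, 7], [3, 2, 3, 6, 5], [5, 3, 2, 6, 3], [7, 6, 6, 6, 7], [7, 5, 3, 7, 4]]

3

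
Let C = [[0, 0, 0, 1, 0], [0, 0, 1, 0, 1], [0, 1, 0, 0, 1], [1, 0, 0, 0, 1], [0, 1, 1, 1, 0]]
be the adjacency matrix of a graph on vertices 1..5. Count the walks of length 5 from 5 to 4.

The number of length-5 walks from vertex 5 to vertex 4 is entry (5,4) of C⁵, where C is the adjacency matrix.
C² = [[1, 0, 0, 0, 1], [0, 2, 1, 1, 1], [0, 1, 2, 1, 1], [0, 1, 1, 2, 0], [1, 1, 1, 0, 3]]
C³ = [[0, 1, 1, 2, 0], [1, 2, 3, 1, 4], [1, 3, 2, 1, 4], [2, 1, 1, 0, 4], [0, 4, 4, 4, 2]]
C⁴ = [[2, 1, 1, 0, 4], [1, 7, 6, 5, 6], [1, 6, 7, 5, 6], [0, 5, 5, 6, 2], [4, 6, 6, 2, 12]]
C⁵ = [[0, 5, 5, 6, 2], [5, 12, 13, 7, 18], [5, 13, 12, 7, 18], [6, 7, 7, 2, 16], [2, 18, 18, 16, 14]]

16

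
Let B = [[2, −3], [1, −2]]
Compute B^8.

[[1, 0], [0, 1]]

B² = I (check: tr B = 0 and det B = −1), so B^8 = I since 8 is even.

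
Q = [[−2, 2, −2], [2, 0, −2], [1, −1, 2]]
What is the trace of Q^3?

−12

Q^2 = [[6, −2, −4], [−6, 6, −8], [−2, 0, 4]]
Q^3 = [[−20, 16, −16], [16, −4, −16], [8, −8, 12]]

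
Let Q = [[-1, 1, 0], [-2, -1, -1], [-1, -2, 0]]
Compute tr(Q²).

2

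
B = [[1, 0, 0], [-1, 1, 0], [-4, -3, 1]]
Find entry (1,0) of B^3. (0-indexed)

B = I + N where N = [[0, 0, 0], [-1, 0, 0], [-4, -3, 0]] is strictly lower-triangular, so N^3 = 0.
(I + N)^3 = I + 3·N + 3·N^2 = [[1, 0, 0], [-3, 1, 0], [-3, -9, 1]].

-3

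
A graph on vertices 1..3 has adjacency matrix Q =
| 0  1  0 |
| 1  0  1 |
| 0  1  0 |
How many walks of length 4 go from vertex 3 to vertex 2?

The number of length-4 walks from vertex 3 to vertex 2 is entry (3,2) of Q⁴, where Q is the adjacency matrix.
Q² = [[1, 0, 1], [0, 2, 0], [1, 0, 1]]
Q³ = [[0, 2, 0], [2, 0, 2], [0, 2, 0]]
Q⁴ = [[2, 0, 2], [0, 4, 0], [2, 0, 2]]

0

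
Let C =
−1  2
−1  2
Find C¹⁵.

C² = C (a projection; rank 1, trace 1), so C¹⁵ = C.

[[−1, 2], [−1, 2]]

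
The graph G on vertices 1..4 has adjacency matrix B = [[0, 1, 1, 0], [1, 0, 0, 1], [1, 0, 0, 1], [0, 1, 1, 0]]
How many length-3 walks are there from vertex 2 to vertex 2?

0

The number of length-3 walks from vertex 2 to vertex 2 is entry (2,2) of B³, where B is the adjacency matrix.
B² = [[2, 0, 0, 2], [0, 2, 2, 0], [0, 2, 2, 0], [2, 0, 0, 2]]
B³ = [[0, 4, 4, 0], [4, 0, 0, 4], [4, 0, 0, 4], [0, 4, 4, 0]]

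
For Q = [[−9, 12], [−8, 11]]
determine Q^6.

tr Q = 2 and det Q = −3, so the characteristic polynomial is λ² − (2)λ + (−3) with roots −1 and 3.
Eigenvectors give P = [[−3, 1], [−2, 1]] with P⁻¹ = [[−1, 1], [−2, 3]], and Q = P·diag(−1, 3)·P⁻¹.
Then Q^6 = P·diag(1, 729)·P⁻¹ = [[−3, 729], [−2, 729]] · [[−1, 1], [−2, 3]] = [[−1455, 2184], [−1456, 2185]].

[[−1455, 2184], [−1456, 2185]]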